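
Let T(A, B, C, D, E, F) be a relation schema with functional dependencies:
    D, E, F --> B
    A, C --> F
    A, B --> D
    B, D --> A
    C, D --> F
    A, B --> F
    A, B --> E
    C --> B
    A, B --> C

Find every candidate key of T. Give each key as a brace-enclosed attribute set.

{A, B} is a candidate key since {A, B}⁺ = {A, B, C, D, E, F} covers every attribute.
{A, C} is a candidate key since {A, C}⁺ = {A, B, C, D, E, F} covers every attribute.
{B, D} is a candidate key since {B, D}⁺ = {A, B, C, D, E, F} covers every attribute.
{C, D} is a candidate key since {C, D}⁺ = {A, B, C, D, E, F} covers every attribute.
{D, E, F} is a candidate key since {D, E, F}⁺ = {A, B, C, D, E, F} covers every attribute.
These are minimal and exhaustive — every other superkey contains one of them.

{A, B}, {A, C}, {B, D}, {C, D}, {D, E, F}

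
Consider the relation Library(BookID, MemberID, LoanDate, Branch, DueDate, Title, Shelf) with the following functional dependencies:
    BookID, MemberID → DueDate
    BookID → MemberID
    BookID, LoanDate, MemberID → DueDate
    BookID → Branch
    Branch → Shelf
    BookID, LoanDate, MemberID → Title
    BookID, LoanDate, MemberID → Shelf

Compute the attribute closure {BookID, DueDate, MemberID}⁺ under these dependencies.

{BookID, Branch, DueDate, MemberID, Shelf}

Start with {BookID, DueDate, MemberID}.
BookID → Branch applies; add {Branch} → now {BookID, Branch, DueDate, MemberID}.
Branch → Shelf applies; add {Shelf} → now {BookID, Branch, DueDate, MemberID, Shelf}.
No further FD applies.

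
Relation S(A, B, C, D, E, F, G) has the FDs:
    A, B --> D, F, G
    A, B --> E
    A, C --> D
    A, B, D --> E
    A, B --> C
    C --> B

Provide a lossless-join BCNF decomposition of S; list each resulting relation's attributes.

Candidate keys of the original relation: {A, B}, {A, C}.
{A, B, C, D, E, F, G}: {C} determines {B, C} here but is not a superkey — split on C --> B, giving {B, C} and {A, C, D, E, F, G}.
{B, C} is in BCNF.
{A, C, D, E, F, G} is in BCNF.

{A, C, D, E, F, G}; {B, C}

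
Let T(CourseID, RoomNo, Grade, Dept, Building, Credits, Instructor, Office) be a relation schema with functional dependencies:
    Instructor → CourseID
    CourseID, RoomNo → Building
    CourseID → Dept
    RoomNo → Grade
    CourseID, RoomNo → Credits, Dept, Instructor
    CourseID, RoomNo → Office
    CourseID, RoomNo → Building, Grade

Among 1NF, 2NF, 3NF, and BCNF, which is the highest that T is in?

Candidate keys: {CourseID, RoomNo}, {Instructor, RoomNo}. Prime attributes: {CourseID, Instructor, RoomNo}.
For Instructor → CourseID we have {Instructor}⁺ = {CourseID, Dept, Instructor}; {Instructor} is not a superkey, so BCNF fails.
CourseID → Dept determines the non-prime attribute {Dept} from a non-superkey — 3NF is violated.
The proper key subset {CourseID} of {CourseID, RoomNo} determines non-prime {Dept}, so the relation is not even in 2NF.

1NF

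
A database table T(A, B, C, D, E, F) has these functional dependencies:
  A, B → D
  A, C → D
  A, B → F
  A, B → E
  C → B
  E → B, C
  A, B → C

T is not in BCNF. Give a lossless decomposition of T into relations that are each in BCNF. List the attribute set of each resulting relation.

{A, D, E, F}; {B, C}; {C, E}

Candidate keys of the original relation: {A, B}, {A, C}, {A, E}.
{A, B, C, D, E, F}: {C} determines {B, C} here but is not a superkey — split on C → B, giving {B, C} and {A, C, D, E, F}.
{B, C}: every determinant is a superkey — BCNF.
{A, C, D, E, F}: {E} determines {C, E} here but is not a superkey — split on E → C, giving {C, E} and {A, D, E, F}.
{C, E}: every determinant is a superkey — BCNF.
{A, D, E, F}: every determinant is a superkey — BCNF.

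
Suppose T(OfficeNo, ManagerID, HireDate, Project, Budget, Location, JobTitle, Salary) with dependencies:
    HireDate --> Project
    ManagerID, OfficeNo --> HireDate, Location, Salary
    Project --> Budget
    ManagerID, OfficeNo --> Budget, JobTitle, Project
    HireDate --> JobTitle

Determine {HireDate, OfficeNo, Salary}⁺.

Start with {HireDate, OfficeNo, Salary}.
HireDate --> Project applies; add {Project} → now {HireDate, OfficeNo, Project, Salary}.
Project --> Budget applies; add {Budget} → now {Budget, HireDate, OfficeNo, Project, Salary}.
HireDate --> JobTitle applies; add {JobTitle} → now {Budget, HireDate, JobTitle, OfficeNo, Project, Salary}.
No further FD applies.

{Budget, HireDate, JobTitle, OfficeNo, Project, Salary}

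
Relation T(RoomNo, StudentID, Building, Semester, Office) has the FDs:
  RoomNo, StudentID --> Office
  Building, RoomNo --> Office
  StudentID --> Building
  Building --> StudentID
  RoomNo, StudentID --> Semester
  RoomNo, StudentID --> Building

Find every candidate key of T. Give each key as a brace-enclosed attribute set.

{Building, RoomNo}, {RoomNo, StudentID}

{RoomNo} never appears on the right of any FD, so every key must include it.
Closure of {Building, RoomNo} is {Building, Office, RoomNo, Semester, StudentID}, the whole schema; {Building, RoomNo} is a candidate key.
Closure of {RoomNo, StudentID} is {Building, Office, RoomNo, Semester, StudentID}, the whole schema; {RoomNo, StudentID} is a candidate key.
Any other superkey properly contains one of these, so there are no further candidate keys.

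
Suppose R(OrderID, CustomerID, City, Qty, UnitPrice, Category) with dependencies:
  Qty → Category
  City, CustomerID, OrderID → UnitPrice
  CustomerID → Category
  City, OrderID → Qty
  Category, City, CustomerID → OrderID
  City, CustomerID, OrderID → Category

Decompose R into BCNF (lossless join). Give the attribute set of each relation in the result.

Candidate key of the original relation: {City, CustomerID}.
In {Category, City, CustomerID, OrderID, Qty, UnitPrice}, {Qty} is not a superkey ({Qty}⁺ restricted to this set is {Category, Qty}), so split on Qty → Category into {Category, Qty} and {City, CustomerID, OrderID, Qty, UnitPrice}.
{Category, Qty} is in BCNF.
In {City, CustomerID, OrderID, Qty, UnitPrice}, {City, OrderID} is not a superkey ({City, OrderID}⁺ restricted to this set is {City, OrderID, Qty}), so split on City, OrderID → Qty into {City, OrderID, Qty} and {City, CustomerID, OrderID, UnitPrice}.
{City, OrderID, Qty} is in BCNF.
{City, CustomerID, OrderID, UnitPrice} is in BCNF.

{Category, Qty}; {City, CustomerID, OrderID, UnitPrice}; {City, OrderID, Qty}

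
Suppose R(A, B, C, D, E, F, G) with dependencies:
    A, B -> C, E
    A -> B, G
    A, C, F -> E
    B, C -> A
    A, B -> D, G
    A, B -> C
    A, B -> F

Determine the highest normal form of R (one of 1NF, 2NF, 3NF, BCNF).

Candidate keys: {A}, {B, C}. Prime attributes: {A, B, C}.
Every FD has a superkey on the left, so the relation is in BCNF.

BCNF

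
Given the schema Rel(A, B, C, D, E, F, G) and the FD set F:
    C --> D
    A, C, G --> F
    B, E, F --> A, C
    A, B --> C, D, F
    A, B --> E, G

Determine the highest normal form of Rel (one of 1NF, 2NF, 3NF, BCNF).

2NF

Candidate keys: {A, B}, {B, E, F}. Prime attributes: {A, B, E, F}.
C --> D breaks BCNF: {C}⁺ = {C, D}, so {C} is not a superkey.
C --> D determines the non-prime attribute {D} from a non-superkey — 3NF is violated.
No proper subset of a key has a non-prime attribute in its closure, so there is no partial dependency; 2NF holds.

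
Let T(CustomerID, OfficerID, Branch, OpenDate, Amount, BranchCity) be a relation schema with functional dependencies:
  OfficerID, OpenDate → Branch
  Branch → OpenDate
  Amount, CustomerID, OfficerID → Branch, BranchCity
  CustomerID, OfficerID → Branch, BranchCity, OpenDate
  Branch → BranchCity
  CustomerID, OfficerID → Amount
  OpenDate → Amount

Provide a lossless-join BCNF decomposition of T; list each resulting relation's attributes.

{Amount, OpenDate}; {Branch, BranchCity, OpenDate}; {Branch, OfficerID}; {CustomerID, OfficerID, OpenDate}

Candidate key of the original relation: {CustomerID, OfficerID}.
In {Amount, Branch, BranchCity, CustomerID, OfficerID, OpenDate}, {OfficerID, OpenDate} is not a superkey ({OfficerID, OpenDate}⁺ restricted to this set is {Amount, Branch, BranchCity, OfficerID, OpenDate}), so split on OfficerID, OpenDate → Amount, Branch, BranchCity into {Amount, Branch, BranchCity, OfficerID, OpenDate} and {CustomerID, OfficerID, OpenDate}.
In {Amount, Branch, BranchCity, OfficerID, OpenDate}, {Branch} is not a superkey ({Branch}⁺ restricted to this set is {Amount, Branch, BranchCity, OpenDate}), so split on Branch → Amount, BranchCity, OpenDate into {Amount, Branch, BranchCity, OpenDate} and {Branch, OfficerID}.
In {Amount, Branch, BranchCity, OpenDate}, {OpenDate} is not a superkey ({OpenDate}⁺ restricted to this set is {Amount, OpenDate}), so split on OpenDate → Amount into {Amount, OpenDate} and {Branch, BranchCity, OpenDate}.
{Amount, OpenDate} is in BCNF.
{Branch, BranchCity, OpenDate} is in BCNF.
{Branch, OfficerID} is in BCNF.
{CustomerID, OfficerID, OpenDate} is in BCNF.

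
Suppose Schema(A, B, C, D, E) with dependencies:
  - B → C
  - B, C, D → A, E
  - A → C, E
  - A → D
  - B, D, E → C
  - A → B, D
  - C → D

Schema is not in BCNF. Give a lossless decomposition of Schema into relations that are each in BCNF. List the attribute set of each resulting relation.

Candidate keys of the original relation: {A}, {B}.
Within {A, B, C, D, E}: {C}⁺ ∩ {A, B, C, D, E} = {C, D}, not the whole set, so C → D violates BCNF; decompose into {C, D} and {A, B, C, E}.
{C, D}: every determinant is a superkey — BCNF.
{A, B, C, E}: every determinant is a superkey — BCNF.

{A, B, C, E}; {C, D}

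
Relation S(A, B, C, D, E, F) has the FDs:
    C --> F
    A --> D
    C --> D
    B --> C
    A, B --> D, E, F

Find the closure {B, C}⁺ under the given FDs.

{B, C, D, F}

Start with {B, C}.
C --> F applies; add {F} → now {B, C, F}.
C --> D applies; add {D} → now {B, C, D, F}.
No further FD applies.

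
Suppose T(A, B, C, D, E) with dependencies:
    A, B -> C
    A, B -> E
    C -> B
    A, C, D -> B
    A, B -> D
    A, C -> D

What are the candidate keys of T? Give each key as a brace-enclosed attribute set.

Attributes never on any right-hand side: {A} — every candidate key must contain it.
{A, B} is a candidate key since {A, B}⁺ = {A, B, C, D, E} covers every attribute.
{A, C} is a candidate key since {A, C}⁺ = {A, B, C, D, E} covers every attribute.
No proper subset of any of these is a key, and no other minimal superkey exists.

{A, B}, {A, C}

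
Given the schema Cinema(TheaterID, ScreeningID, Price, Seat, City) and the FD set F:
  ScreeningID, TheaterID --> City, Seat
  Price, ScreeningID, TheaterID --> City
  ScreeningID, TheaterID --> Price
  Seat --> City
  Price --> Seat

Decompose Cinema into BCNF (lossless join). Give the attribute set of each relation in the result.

Candidate key of the original relation: {ScreeningID, TheaterID}.
{City, Price, ScreeningID, Seat, TheaterID}: {Seat} determines {City, Seat} here but is not a superkey — split on Seat --> City, giving {City, Seat} and {Price, ScreeningID, Seat, TheaterID}.
{City, Seat}: every determinant is a superkey — BCNF.
{Price, ScreeningID, Seat, TheaterID}: {Price} determines {Price, Seat} here but is not a superkey — split on Price --> Seat, giving {Price, Seat} and {Price, ScreeningID, TheaterID}.
{Price, Seat}: every determinant is a superkey — BCNF.
{Price, ScreeningID, TheaterID}: every determinant is a superkey — BCNF.

{City, Seat}; {Price, ScreeningID, TheaterID}; {Price, Seat}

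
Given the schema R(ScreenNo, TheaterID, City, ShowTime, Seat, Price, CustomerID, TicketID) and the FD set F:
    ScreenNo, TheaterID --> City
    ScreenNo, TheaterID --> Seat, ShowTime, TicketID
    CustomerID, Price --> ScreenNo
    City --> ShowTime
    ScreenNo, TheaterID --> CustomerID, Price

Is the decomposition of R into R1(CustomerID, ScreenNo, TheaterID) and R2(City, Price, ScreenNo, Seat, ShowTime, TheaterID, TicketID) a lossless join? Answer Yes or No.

Yes

The shared attributes are {ScreenNo, TheaterID} and {ScreenNo, TheaterID}⁺ = {City, CustomerID, Price, ScreenNo, Seat, ShowTime, TheaterID, TicketID}.
R1 is contained in that closure, so R1 ∩ R2 --> R1 holds and the join is lossless.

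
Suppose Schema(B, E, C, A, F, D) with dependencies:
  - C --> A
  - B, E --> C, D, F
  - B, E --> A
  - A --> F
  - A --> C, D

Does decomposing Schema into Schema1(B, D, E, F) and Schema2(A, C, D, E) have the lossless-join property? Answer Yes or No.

No

Schema1 ∩ Schema2 = {D, E}; its closure under F is {D, E}.
The closure covers neither Schema1 nor Schema2 entirely; the join is not lossless.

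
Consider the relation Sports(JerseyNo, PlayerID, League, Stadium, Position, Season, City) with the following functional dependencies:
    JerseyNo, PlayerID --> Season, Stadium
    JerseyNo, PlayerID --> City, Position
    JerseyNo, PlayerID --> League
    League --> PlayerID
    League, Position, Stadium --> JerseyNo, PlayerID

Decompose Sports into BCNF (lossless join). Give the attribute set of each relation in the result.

Candidate keys of the original relation: {JerseyNo, League}, {JerseyNo, PlayerID}, {League, Position, Stadium}.
Within {City, JerseyNo, League, PlayerID, Position, Season, Stadium}: {League}⁺ ∩ {City, JerseyNo, League, PlayerID, Position, Season, Stadium} = {League, PlayerID}, not the whole set, so League --> PlayerID violates BCNF; decompose into {League, PlayerID} and {City, JerseyNo, League, Position, Season, Stadium}.
{League, PlayerID} has no BCNF violation.
{City, JerseyNo, League, Position, Season, Stadium} has no BCNF violation.

{City, JerseyNo, League, Position, Season, Stadium}; {League, PlayerID}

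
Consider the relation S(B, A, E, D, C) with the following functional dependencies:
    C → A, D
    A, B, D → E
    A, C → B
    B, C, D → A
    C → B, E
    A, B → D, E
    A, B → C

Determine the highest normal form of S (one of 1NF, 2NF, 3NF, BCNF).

BCNF

Candidate keys: {A, B}, {C}. Prime attributes: {A, B, C}.
The left-hand side of every FD is a superkey, so BCNF is satisfied.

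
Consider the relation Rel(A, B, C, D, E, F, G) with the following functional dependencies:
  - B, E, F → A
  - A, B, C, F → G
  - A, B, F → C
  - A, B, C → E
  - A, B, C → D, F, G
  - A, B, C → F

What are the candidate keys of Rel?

{A, B, C}, {A, B, F}, {B, E, F}

No FD produces {B}, so it must be in every candidate key.
Closure of {A, B, C} is {A, B, C, D, E, F, G}, the whole schema; {A, B, C} is a candidate key.
Closure of {A, B, F} is {A, B, C, D, E, F, G}, the whole schema; {A, B, F} is a candidate key.
Closure of {B, E, F} is {A, B, C, D, E, F, G}, the whole schema; {B, E, F} is a candidate key.
Any other superkey properly contains one of these, so there are no further candidate keys.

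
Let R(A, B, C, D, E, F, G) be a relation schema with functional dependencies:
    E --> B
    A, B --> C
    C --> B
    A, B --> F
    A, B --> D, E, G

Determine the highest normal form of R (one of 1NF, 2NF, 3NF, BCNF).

Candidate keys: {A, B}, {A, C}, {A, E}. Prime attributes: {A, B, C, E}.
E --> B breaks BCNF: {E}⁺ = {B, E}, so {E} is not a superkey.
Since {B} ⊆ prime attributes and every other non-superkey FD also has a prime right side, the schema is in 3NF.

3NF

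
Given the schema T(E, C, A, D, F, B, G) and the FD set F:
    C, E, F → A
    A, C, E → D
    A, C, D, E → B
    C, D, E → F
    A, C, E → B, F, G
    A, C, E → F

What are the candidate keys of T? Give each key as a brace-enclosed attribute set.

Attributes never on any right-hand side: {C, E} — every candidate key must contain all of them.
{A, C, E}⁺ = {A, B, C, D, E, F, G}, which is every attribute, so {A, C, E} is a candidate key.
{C, D, E}⁺ = {A, B, C, D, E, F, G}, which is every attribute, so {C, D, E} is a candidate key.
{C, E, F}⁺ = {A, B, C, D, E, F, G}, which is every attribute, so {C, E, F} is a candidate key.
Any other superkey properly contains one of these, so there are no further candidate keys.

{A, C, E}, {C, D, E}, {C, E, F}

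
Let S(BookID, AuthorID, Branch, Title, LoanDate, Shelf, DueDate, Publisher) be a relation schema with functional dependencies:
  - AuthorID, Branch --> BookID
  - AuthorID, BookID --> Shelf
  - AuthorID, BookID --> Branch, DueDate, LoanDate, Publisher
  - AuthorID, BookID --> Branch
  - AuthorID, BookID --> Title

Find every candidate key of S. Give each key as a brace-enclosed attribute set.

Attributes never on any right-hand side: {AuthorID} — every candidate key must contain it.
{AuthorID, BookID}⁺ = {AuthorID, BookID, Branch, DueDate, LoanDate, Publisher, Shelf, Title} — all of the relation — so {AuthorID, BookID} is a candidate key.
{AuthorID, Branch}⁺ = {AuthorID, BookID, Branch, DueDate, LoanDate, Publisher, Shelf, Title} — all of the relation — so {AuthorID, Branch} is a candidate key.
These are minimal and exhaustive — every other superkey contains one of them.

{AuthorID, BookID}, {AuthorID, Branch}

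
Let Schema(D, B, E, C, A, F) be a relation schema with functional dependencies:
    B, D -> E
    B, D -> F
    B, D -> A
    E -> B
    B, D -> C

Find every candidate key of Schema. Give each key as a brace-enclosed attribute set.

No FD produces {D}, so it must be in every candidate key.
{B, D}⁺ = {A, B, C, D, E, F} — all of the relation — so {B, D} is a candidate key.
{D, E}⁺ = {A, B, C, D, E, F} — all of the relation — so {D, E} is a candidate key.
These are minimal and exhaustive — every other superkey contains one of them.

{B, D}, {D, E}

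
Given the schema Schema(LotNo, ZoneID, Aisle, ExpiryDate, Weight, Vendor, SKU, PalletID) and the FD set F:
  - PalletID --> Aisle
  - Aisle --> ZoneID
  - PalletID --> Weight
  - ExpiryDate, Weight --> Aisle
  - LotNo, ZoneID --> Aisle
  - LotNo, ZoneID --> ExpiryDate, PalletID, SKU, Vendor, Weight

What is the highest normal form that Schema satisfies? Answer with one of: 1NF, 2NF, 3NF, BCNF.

Candidate keys: {Aisle, LotNo}, {ExpiryDate, LotNo, Weight}, {LotNo, PalletID}, {LotNo, ZoneID}. Prime attributes: {Aisle, ExpiryDate, LotNo, PalletID, Weight, ZoneID}.
PalletID --> Aisle: {PalletID}⁺ = {Aisle, PalletID, Weight, ZoneID}, which is not all of the attributes, so the left side is not a superkey — BCNF is violated.
But every attribute on its right side ({Aisle}) is prime, and the same holds for every other non-superkey FD, so 3NF still holds.

3NF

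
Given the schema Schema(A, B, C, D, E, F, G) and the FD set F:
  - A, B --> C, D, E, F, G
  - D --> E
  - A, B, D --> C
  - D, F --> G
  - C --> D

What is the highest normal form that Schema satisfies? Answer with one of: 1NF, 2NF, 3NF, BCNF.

Candidate key: {A, B}. Prime attributes: {A, B}.
For D --> E we have {D}⁺ = {D, E}; {D} is not a superkey, so BCNF fails.
D --> E determines the non-prime attribute {E} from a non-superkey — 3NF is violated.
No proper subset of a key has a non-prime attribute in its closure, so there is no partial dependency; 2NF holds.

2NF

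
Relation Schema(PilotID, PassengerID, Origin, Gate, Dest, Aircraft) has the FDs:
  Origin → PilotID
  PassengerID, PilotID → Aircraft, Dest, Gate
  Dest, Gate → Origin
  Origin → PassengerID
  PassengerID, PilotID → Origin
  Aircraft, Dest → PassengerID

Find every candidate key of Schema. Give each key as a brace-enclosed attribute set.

{Aircraft, Dest, PilotID}, {Dest, Gate}, {Origin}, {PassengerID, PilotID}

Closure of {Origin} is {Aircraft, Dest, Gate, Origin, PassengerID, PilotID}, the whole schema; {Origin} is a candidate key.
Closure of {Dest, Gate} is {Aircraft, Dest, Gate, Origin, PassengerID, PilotID}, the whole schema; {Dest, Gate} is a candidate key.
Closure of {PassengerID, PilotID} is {Aircraft, Dest, Gate, Origin, PassengerID, PilotID}, the whole schema; {PassengerID, PilotID} is a candidate key.
Closure of {Aircraft, Dest, PilotID} is {Aircraft, Dest, Gate, Origin, PassengerID, PilotID}, the whole schema; {Aircraft, Dest, PilotID} is a candidate key.
Any other superkey properly contains one of these, so there are no further candidate keys.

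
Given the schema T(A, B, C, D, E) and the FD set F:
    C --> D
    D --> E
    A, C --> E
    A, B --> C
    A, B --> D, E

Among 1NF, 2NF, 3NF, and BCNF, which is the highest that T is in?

Candidate key: {A, B}. Prime attributes: {A, B}.
C --> D: {C}⁺ = {C, D, E}, which is not all of the attributes, so the left side is not a superkey — BCNF is violated.
C --> D determines the non-prime attribute {D} from a non-superkey — 3NF is violated.
No proper subset of a key has a non-prime attribute in its closure, so there is no partial dependency; 2NF holds.

2NF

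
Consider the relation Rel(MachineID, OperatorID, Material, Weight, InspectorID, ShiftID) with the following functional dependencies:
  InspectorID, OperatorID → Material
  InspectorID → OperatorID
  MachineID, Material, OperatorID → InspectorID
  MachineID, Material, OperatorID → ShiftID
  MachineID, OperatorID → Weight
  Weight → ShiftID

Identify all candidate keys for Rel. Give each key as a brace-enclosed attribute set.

{InspectorID, MachineID}, {MachineID, Material, OperatorID}

No FD produces {MachineID}, so it must be in every candidate key.
{InspectorID, MachineID}⁺ = {InspectorID, MachineID, Material, OperatorID, ShiftID, Weight}, which is every attribute, so {InspectorID, MachineID} is a candidate key.
{MachineID, Material, OperatorID}⁺ = {InspectorID, MachineID, Material, OperatorID, ShiftID, Weight}, which is every attribute, so {MachineID, Material, OperatorID} is a candidate key.
These are minimal and exhaustive — every other superkey contains one of them.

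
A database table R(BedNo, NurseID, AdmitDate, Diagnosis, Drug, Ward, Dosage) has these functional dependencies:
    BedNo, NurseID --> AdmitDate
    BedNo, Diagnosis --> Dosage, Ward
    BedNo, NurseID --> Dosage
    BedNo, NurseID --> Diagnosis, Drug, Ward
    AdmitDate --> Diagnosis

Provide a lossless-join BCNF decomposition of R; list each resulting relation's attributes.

{AdmitDate, BedNo, Drug, NurseID}; {AdmitDate, Diagnosis}; {BedNo, Diagnosis, Dosage, Ward}

Candidate key of the original relation: {BedNo, NurseID}.
In {AdmitDate, BedNo, Diagnosis, Dosage, Drug, NurseID, Ward}, {BedNo, Diagnosis} is not a superkey ({BedNo, Diagnosis}⁺ restricted to this set is {BedNo, Diagnosis, Dosage, Ward}), so split on BedNo, Diagnosis --> Dosage, Ward into {BedNo, Diagnosis, Dosage, Ward} and {AdmitDate, BedNo, Diagnosis, Drug, NurseID}.
{BedNo, Diagnosis, Dosage, Ward} has no BCNF violation.
In {AdmitDate, BedNo, Diagnosis, Drug, NurseID}, {AdmitDate} is not a superkey ({AdmitDate}⁺ restricted to this set is {AdmitDate, Diagnosis}), so split on AdmitDate --> Diagnosis into {AdmitDate, Diagnosis} and {AdmitDate, BedNo, Drug, NurseID}.
{AdmitDate, Diagnosis} has no BCNF violation.
{AdmitDate, BedNo, Drug, NurseID} has no BCNF violation.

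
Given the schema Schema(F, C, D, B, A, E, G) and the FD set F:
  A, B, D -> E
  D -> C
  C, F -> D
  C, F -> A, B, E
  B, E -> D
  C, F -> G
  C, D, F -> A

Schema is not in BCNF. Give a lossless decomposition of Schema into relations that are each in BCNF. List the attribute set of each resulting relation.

Candidate keys of the original relation: {B, E, F}, {C, F}, {D, F}.
Within {A, B, C, D, E, F, G}: {A, B, D}⁺ ∩ {A, B, C, D, E, F, G} = {A, B, C, D, E}, not the whole set, so A, B, D -> C, E violates BCNF; decompose into {A, B, C, D, E} and {A, B, D, F, G}.
Within {A, B, C, D, E}: {D}⁺ ∩ {A, B, C, D, E} = {C, D}, not the whole set, so D -> C violates BCNF; decompose into {C, D} and {A, B, D, E}.
{C, D} is in BCNF.
Within {A, B, D, E}: {B, E}⁺ ∩ {A, B, D, E} = {B, D, E}, not the whole set, so B, E -> D violates BCNF; decompose into {B, D, E} and {A, B, E}.
{B, D, E} is in BCNF.
{A, B, E} is in BCNF.
{A, B, D, F, G} is in BCNF.

{A, B, D, F, G}; {A, B, E}; {B, D, E}; {C, D}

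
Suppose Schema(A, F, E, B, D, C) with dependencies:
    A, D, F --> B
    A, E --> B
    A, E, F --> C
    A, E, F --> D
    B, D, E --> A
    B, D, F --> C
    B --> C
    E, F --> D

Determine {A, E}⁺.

Start with {A, E}.
A, E --> B applies; add {B} → now {A, B, E}.
B --> C applies; add {C} → now {A, B, C, E}.
No further FD applies.

{A, B, C, E}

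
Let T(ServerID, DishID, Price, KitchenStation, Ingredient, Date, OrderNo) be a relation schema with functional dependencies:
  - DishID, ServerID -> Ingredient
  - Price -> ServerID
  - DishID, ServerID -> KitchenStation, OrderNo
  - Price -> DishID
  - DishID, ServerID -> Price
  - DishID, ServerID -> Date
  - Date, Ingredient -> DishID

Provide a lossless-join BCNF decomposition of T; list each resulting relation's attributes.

{Date, DishID, Ingredient}; {Date, Ingredient, KitchenStation, OrderNo, Price, ServerID}

Candidate keys of the original relation: {Date, Ingredient, ServerID}, {DishID, ServerID}, {Price}.
{Date, DishID, Ingredient, KitchenStation, OrderNo, Price, ServerID}: {Date, Ingredient} determines {Date, DishID, Ingredient} here but is not a superkey — split on Date, Ingredient -> DishID, giving {Date, DishID, Ingredient} and {Date, Ingredient, KitchenStation, OrderNo, Price, ServerID}.
{Date, DishID, Ingredient}: every determinant is a superkey — BCNF.
{Date, Ingredient, KitchenStation, OrderNo, Price, ServerID}: every determinant is a superkey — BCNF.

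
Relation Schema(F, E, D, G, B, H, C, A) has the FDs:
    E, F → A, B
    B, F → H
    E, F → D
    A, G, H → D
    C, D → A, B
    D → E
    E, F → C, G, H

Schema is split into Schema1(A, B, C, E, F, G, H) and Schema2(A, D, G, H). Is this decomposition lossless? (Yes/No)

The shared attributes are {A, G, H} and {A, G, H}⁺ = {A, D, E, G, H}.
This includes all of Schema2, so the common attributes are a superkey of Schema2 — the join is lossless.

Yes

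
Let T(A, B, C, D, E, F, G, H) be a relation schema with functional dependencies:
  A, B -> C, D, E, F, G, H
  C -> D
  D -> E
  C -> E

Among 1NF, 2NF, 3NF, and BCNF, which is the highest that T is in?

Candidate key: {A, B}. Prime attributes: {A, B}.
C -> D breaks BCNF: {C}⁺ = {C, D, E}, so {C} is not a superkey.
Because {D} is non-prime and the left side of C -> D is not a superkey, the relation is not in 3NF.
No proper subset of a key has a non-prime attribute in its closure, so there is no partial dependency; 2NF holds.

2NF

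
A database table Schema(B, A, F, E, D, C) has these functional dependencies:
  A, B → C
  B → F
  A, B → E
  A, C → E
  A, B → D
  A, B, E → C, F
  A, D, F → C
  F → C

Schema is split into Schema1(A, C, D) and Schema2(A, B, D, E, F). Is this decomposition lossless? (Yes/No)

No

Common attributes: {A, D}; their closure is {A, D}.
Schema1 ⊄ {A, D} and Schema2 ⊄ {A, D}, so the split is lossy.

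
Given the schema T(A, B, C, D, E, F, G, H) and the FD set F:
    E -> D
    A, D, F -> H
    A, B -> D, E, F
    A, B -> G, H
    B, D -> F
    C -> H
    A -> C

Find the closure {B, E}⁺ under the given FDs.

Start with {B, E}.
E -> D applies; add {D} → now {B, D, E}.
B, D -> F applies; add {F} → now {B, D, E, F}.
No further FD applies.

{B, D, E, F}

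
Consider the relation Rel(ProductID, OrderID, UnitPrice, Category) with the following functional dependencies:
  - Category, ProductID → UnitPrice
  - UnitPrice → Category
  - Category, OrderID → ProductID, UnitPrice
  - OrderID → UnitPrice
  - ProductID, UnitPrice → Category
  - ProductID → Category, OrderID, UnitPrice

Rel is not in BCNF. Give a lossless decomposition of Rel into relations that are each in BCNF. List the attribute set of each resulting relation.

Candidate keys of the original relation: {OrderID}, {ProductID}.
In {Category, OrderID, ProductID, UnitPrice}, {UnitPrice} is not a superkey ({UnitPrice}⁺ restricted to this set is {Category, UnitPrice}), so split on UnitPrice → Category into {Category, UnitPrice} and {OrderID, ProductID, UnitPrice}.
{Category, UnitPrice} is in BCNF.
{OrderID, ProductID, UnitPrice} is in BCNF.

{Category, UnitPrice}; {OrderID, ProductID, UnitPrice}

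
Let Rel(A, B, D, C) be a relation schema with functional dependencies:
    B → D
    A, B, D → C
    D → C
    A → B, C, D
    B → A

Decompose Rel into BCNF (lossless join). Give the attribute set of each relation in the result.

Candidate keys of the original relation: {A}, {B}.
In {A, B, C, D}, {D} is not a superkey ({D}⁺ restricted to this set is {C, D}), so split on D → C into {C, D} and {A, B, D}.
{C, D}: every determinant is a superkey — BCNF.
{A, B, D}: every determinant is a superkey — BCNF.

{A, B, D}; {C, D}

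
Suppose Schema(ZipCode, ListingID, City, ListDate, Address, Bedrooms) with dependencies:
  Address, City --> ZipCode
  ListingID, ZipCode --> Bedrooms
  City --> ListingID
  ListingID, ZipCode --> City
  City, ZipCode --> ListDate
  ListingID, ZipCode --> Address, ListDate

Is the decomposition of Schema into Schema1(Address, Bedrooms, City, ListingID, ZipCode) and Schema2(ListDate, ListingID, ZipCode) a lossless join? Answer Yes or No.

Yes

Common attributes: {ListingID, ZipCode}; their closure is {Address, Bedrooms, City, ListDate, ListingID, ZipCode}.
This includes all of Schema1, so the common attributes are a superkey of Schema1 — the join is lossless.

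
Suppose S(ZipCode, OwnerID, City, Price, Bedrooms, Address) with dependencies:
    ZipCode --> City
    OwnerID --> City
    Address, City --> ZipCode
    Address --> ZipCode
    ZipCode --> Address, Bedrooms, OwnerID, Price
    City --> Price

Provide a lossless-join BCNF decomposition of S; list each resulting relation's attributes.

Candidate keys of the original relation: {Address}, {ZipCode}.
{Address, Bedrooms, City, OwnerID, Price, ZipCode}: {OwnerID} determines {City, OwnerID, Price} here but is not a superkey — split on OwnerID --> City, Price, giving {City, OwnerID, Price} and {Address, Bedrooms, OwnerID, ZipCode}.
{City, OwnerID, Price}: {City} determines {City, Price} here but is not a superkey — split on City --> Price, giving {City, Price} and {City, OwnerID}.
{City, Price}: every determinant is a superkey — BCNF.
{City, OwnerID}: every determinant is a superkey — BCNF.
{Address, Bedrooms, OwnerID, ZipCode}: every determinant is a superkey — BCNF.

{Address, Bedrooms, OwnerID, ZipCode}; {City, OwnerID}; {City, Price}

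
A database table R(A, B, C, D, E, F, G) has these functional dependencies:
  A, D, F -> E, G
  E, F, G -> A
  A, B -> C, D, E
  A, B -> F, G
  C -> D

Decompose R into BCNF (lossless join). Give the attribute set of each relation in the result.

{A, B, C, F}; {A, E, F, G}; {C, D}; {D, E, F, G}

Candidate keys of the original relation: {A, B}, {B, E, F, G}.
In {A, B, C, D, E, F, G}, {A, D, F} is not a superkey ({A, D, F}⁺ restricted to this set is {A, D, E, F, G}), so split on A, D, F -> E, G into {A, D, E, F, G} and {A, B, C, D, F}.
In {A, D, E, F, G}, {E, F, G} is not a superkey ({E, F, G}⁺ restricted to this set is {A, E, F, G}), so split on E, F, G -> A into {A, E, F, G} and {D, E, F, G}.
{A, E, F, G} is in BCNF.
{D, E, F, G} is in BCNF.
In {A, B, C, D, F}, {C} is not a superkey ({C}⁺ restricted to this set is {C, D}), so split on C -> D into {C, D} and {A, B, C, F}.
{C, D} is in BCNF.
{A, B, C, F} is in BCNF.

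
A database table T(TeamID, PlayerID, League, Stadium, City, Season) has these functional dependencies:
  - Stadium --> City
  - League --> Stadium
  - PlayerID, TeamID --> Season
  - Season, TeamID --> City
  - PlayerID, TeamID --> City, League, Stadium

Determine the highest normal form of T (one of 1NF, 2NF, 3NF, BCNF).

2NF

Candidate key: {PlayerID, TeamID}. Prime attributes: {PlayerID, TeamID}.
For Stadium --> City we have {Stadium}⁺ = {City, Stadium}; {Stadium} is not a superkey, so BCNF fails.
Stadium --> City has non-prime {City} on the right and a non-superkey on the left, so 3NF fails.
No proper subset of a key has a non-prime attribute in its closure, so there is no partial dependency; 2NF holds.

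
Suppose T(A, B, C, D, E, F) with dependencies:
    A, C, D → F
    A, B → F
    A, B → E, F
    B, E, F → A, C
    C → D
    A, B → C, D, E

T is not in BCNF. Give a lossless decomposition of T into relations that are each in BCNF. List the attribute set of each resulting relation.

Candidate keys of the original relation: {A, B}, {B, E, F}.
{A, B, C, D, E, F}: {A, C, D} determines {A, C, D, F} here but is not a superkey — split on A, C, D → F, giving {A, C, D, F} and {A, B, C, D, E}.
{A, C, D, F}: {C} determines {C, D} here but is not a superkey — split on C → D, giving {C, D} and {A, C, F}.
{C, D} has no BCNF violation.
{A, C, F} has no BCNF violation.
{A, B, C, D, E}: {C} determines {C, D} here but is not a superkey — split on C → D, giving {C, D} and {A, B, C, E}.
{C, D} has no BCNF violation.
{A, B, C, E} has no BCNF violation.

{A, B, C, E}; {A, C, F}; {C, D}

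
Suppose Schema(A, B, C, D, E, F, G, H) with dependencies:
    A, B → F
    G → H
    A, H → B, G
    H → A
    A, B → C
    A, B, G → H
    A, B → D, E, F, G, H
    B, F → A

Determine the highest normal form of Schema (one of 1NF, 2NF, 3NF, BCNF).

BCNF

Candidate keys: {A, B}, {B, F}, {G}, {H}. Prime attributes: {A, B, F, G, H}.
Each dependency's left side is a superkey — BCNF holds.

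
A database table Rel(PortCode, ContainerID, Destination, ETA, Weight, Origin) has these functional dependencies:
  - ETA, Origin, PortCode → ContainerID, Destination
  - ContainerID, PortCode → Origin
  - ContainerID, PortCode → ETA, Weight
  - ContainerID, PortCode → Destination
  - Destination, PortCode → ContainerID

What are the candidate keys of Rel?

{ContainerID, PortCode}, {Destination, PortCode}, {ETA, Origin, PortCode}

{PortCode} never appears on the right of any FD, so every key must include it.
Closure of {ContainerID, PortCode} is {ContainerID, Destination, ETA, Origin, PortCode, Weight}, the whole schema; {ContainerID, PortCode} is a candidate key.
Closure of {Destination, PortCode} is {ContainerID, Destination, ETA, Origin, PortCode, Weight}, the whole schema; {Destination, PortCode} is a candidate key.
Closure of {ETA, Origin, PortCode} is {ContainerID, Destination, ETA, Origin, PortCode, Weight}, the whole schema; {ETA, Origin, PortCode} is a candidate key.
No proper subset of any of these is a key, and no other minimal superkey exists.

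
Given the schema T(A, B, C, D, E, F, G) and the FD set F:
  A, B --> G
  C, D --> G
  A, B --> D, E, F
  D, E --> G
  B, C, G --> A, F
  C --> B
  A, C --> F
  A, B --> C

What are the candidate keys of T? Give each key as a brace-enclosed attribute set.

Closure of {A, B} is {A, B, C, D, E, F, G}, the whole schema; {A, B} is a candidate key.
Closure of {A, C} is {A, B, C, D, E, F, G}, the whole schema; {A, C} is a candidate key.
Closure of {C, D} is {A, B, C, D, E, F, G}, the whole schema; {C, D} is a candidate key.
Closure of {C, G} is {A, B, C, D, E, F, G}, the whole schema; {C, G} is a candidate key.
Any other superkey properly contains one of these, so there are no further candidate keys.

{A, B}, {A, C}, {C, D}, {C, G}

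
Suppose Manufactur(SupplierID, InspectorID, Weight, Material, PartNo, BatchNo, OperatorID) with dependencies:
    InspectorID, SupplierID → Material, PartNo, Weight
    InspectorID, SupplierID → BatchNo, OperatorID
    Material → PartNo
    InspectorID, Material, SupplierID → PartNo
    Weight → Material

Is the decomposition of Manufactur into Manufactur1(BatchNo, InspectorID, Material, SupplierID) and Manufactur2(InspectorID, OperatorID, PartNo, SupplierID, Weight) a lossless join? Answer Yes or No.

Manufactur1 ∩ Manufactur2 = {InspectorID, SupplierID}; its closure under F is {BatchNo, InspectorID, Material, OperatorID, PartNo, SupplierID, Weight}.
Since Manufactur1 ⊆ {BatchNo, InspectorID, Material, OperatorID, PartNo, SupplierID, Weight}, the intersection is a superkey of Manufactur1; the decomposition is lossless.

Yes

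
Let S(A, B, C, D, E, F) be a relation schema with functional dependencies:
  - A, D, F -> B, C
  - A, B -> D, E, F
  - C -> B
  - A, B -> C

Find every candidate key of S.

{A, B}, {A, C}, {A, D, F}

Attributes never on any right-hand side: {A} — every candidate key must contain it.
{A, B} is a candidate key since {A, B}⁺ = {A, B, C, D, E, F} covers every attribute.
{A, C} is a candidate key since {A, C}⁺ = {A, B, C, D, E, F} covers every attribute.
{A, D, F} is a candidate key since {A, D, F}⁺ = {A, B, C, D, E, F} covers every attribute.
These are minimal and exhaustive — every other superkey contains one of them.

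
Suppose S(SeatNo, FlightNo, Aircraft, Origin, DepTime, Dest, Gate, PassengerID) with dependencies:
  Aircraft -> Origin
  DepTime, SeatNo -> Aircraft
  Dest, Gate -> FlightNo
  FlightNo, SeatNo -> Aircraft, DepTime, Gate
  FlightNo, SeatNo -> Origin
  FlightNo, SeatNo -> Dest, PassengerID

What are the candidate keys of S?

{Dest, Gate, SeatNo}, {FlightNo, SeatNo}

No FD produces {SeatNo}, so it must be in every candidate key.
{FlightNo, SeatNo}⁺ = {Aircraft, DepTime, Dest, FlightNo, Gate, Origin, PassengerID, SeatNo} — all of the relation — so {FlightNo, SeatNo} is a candidate key.
{Dest, Gate, SeatNo}⁺ = {Aircraft, DepTime, Dest, FlightNo, Gate, Origin, PassengerID, SeatNo} — all of the relation — so {Dest, Gate, SeatNo} is a candidate key.
Any other superkey properly contains one of these, so there are no further candidate keys.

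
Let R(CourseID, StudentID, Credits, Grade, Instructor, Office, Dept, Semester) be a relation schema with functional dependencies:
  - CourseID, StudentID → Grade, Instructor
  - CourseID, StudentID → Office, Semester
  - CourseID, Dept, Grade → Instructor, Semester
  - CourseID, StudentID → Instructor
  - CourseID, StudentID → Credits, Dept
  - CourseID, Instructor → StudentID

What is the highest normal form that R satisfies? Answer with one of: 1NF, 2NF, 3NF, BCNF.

Candidate keys: {CourseID, Dept, Grade}, {CourseID, Instructor}, {CourseID, StudentID}. Prime attributes: {CourseID, Dept, Grade, Instructor, StudentID}.
The left-hand side of every FD is a superkey, so BCNF is satisfied.

BCNF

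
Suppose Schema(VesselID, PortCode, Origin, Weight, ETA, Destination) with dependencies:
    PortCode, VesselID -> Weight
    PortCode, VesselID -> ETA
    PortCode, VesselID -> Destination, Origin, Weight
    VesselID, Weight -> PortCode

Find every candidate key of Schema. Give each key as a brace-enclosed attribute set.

{PortCode, VesselID}, {VesselID, Weight}

No FD produces {VesselID}, so it must be in every candidate key.
{PortCode, VesselID} is a candidate key since {PortCode, VesselID}⁺ = {Destination, ETA, Origin, PortCode, VesselID, Weight} covers every attribute.
{VesselID, Weight} is a candidate key since {VesselID, Weight}⁺ = {Destination, ETA, Origin, PortCode, VesselID, Weight} covers every attribute.
No proper subset of any of these is a key, and no other minimal superkey exists.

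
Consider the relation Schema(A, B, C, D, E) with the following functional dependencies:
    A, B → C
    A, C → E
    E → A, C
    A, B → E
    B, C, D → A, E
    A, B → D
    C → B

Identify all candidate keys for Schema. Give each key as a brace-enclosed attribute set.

{E}⁺ = {A, B, C, D, E}, which is every attribute, so {E} is a candidate key.
{A, B}⁺ = {A, B, C, D, E}, which is every attribute, so {A, B} is a candidate key.
{A, C}⁺ = {A, B, C, D, E}, which is every attribute, so {A, C} is a candidate key.
{C, D}⁺ = {A, B, C, D, E}, which is every attribute, so {C, D} is a candidate key.
Any other superkey properly contains one of these, so there are no further candidate keys.

{A, B}, {A, C}, {C, D}, {E}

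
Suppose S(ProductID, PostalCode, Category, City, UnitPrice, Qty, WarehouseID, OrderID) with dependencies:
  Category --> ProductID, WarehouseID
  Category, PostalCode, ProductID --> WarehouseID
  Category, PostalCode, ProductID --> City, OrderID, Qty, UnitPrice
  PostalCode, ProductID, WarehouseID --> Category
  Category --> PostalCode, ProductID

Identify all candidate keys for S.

Closure of {Category} is {Category, City, OrderID, PostalCode, ProductID, Qty, UnitPrice, WarehouseID}, the whole schema; {Category} is a candidate key.
Closure of {PostalCode, ProductID, WarehouseID} is {Category, City, OrderID, PostalCode, ProductID, Qty, UnitPrice, WarehouseID}, the whole schema; {PostalCode, ProductID, WarehouseID} is a candidate key.
These are minimal and exhaustive — every other superkey contains one of them.

{Category}, {PostalCode, ProductID, WarehouseID}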